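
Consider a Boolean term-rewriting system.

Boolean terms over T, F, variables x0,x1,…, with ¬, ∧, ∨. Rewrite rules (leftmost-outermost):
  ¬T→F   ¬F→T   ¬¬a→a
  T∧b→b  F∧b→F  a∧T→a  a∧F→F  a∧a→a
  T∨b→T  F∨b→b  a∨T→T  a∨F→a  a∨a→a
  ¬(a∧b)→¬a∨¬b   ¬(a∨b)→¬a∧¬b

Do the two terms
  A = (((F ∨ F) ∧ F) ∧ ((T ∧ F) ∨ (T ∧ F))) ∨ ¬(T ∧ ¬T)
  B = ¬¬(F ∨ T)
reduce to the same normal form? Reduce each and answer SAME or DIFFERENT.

Answer: SAME — A ⇓ T, B ⇓ T

Reduction:
Term A:
  start: (((F ∨ F) ∧ F) ∧ ((T ∧ F) ∨ (T ∧ F))) ∨ ¬(T ∧ ¬T)
  →1  (F ∧ ((T ∧ F) ∨ (T ∧ F))) ∨ ¬(T ∧ ¬T)
  →2  F ∨ ¬(T ∧ ¬T)
  →3  ¬(T ∧ ¬T)
  →4  ¬T ∨ ¬¬T
  →5  F ∨ ¬¬T
  →6  ¬¬T
  →7  T

Term B:
  start: ¬¬(F ∨ T)
  →1  F ∨ T
  →2  T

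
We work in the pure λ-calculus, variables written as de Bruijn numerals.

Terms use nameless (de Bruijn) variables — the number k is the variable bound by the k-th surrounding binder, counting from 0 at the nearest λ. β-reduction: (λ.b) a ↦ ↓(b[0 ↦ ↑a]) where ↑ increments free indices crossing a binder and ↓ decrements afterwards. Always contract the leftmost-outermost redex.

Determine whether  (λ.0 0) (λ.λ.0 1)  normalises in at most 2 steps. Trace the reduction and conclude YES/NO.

  start: (λ.0 0) (λ.λ.0 1)
  step 1: (λ.λ.0 1) (λ.λ.0 1)
  step 2: λ.0 (λ.λ.0 1)

Answer: YES — reaches normal form λ.0 (λ.λ.0 1) in 2 ≤ 2 steps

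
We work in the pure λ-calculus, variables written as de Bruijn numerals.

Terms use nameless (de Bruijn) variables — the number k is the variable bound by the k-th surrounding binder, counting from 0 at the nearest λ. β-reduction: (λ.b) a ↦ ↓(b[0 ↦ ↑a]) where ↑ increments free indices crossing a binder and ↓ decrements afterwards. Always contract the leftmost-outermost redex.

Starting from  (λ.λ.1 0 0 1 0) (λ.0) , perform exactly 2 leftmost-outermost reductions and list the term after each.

Answer: after 2 steps: λ.0 0 (λ.0) 0

Working:
  start: (λ.λ.1 0 0 1 0) (λ.0)
  [1] λ.(λ.0) 0 0 (λ.0) 0
  [2] λ.0 0 (λ.0) 0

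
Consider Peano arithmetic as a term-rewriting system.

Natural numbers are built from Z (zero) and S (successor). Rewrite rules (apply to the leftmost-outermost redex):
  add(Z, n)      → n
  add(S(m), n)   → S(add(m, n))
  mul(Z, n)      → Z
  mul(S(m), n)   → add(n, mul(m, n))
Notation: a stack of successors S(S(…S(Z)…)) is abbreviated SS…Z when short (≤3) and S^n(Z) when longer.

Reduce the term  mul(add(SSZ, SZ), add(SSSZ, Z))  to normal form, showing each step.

Answer: normal form = S^9(Z)  (in 31 steps)

Working:
  start: mul(add(SSZ, SZ), add(SSSZ, Z))
  →1  mul(S(add(SZ, SZ)), add(SSSZ, Z))
  →2  add(add(SSSZ, Z), mul(add(SZ, SZ), add(SSSZ, Z)))
  →3  add(S(add(SSZ, Z)), mul(add(SZ, SZ), add(SSSZ, Z)))
  →4  S(add(add(SSZ, Z), mul(add(SZ, SZ), add(SSSZ, Z))))
  →5  S(add(S(add(SZ, Z)), mul(add(SZ, SZ), add(SSSZ, Z))))
  →6  S(S(add(add(SZ, Z), mul(add(SZ, SZ), add(SSSZ, Z)))))
  →7  S(S(add(S(add(Z, Z)), mul(add(SZ, SZ), add(SSSZ, Z)))))
  →8  S(S(S(add(add(Z, Z), mul(add(SZ, SZ), add(SSSZ, Z))))))
  →9  S(S(S(add(Z, mul(add(SZ, SZ), add(SSSZ, Z))))))
  →10  S(S(S(mul(add(SZ, SZ), add(SSSZ, Z)))))
  →11  S(S(S(mul(S(add(Z, SZ)), add(SSSZ, Z)))))
  →12  S(S(S(add(add(SSSZ, Z), mul(add(Z, SZ), add(SSSZ, Z))))))
  →13  S(S(S(add(S(add(SSZ, Z)), mul(add(Z, SZ), add(SSSZ, Z))))))
  →14  S(S(S(S(add(add(SSZ, Z), mul(add(Z, SZ), add(SSSZ, Z)))))))
  →15  S(S(S(S(add(S(add(SZ, Z)), mul(add(Z, SZ), add(SSSZ, Z)))))))
  →16  S(S(S(S(S(add(add(SZ, Z), mul(add(Z, SZ), add(SSSZ, Z))))))))
  →17  S(S(S(S(S(add(S(add(Z, Z)), mul(add(Z, SZ), add(SSSZ, Z))))))))
  →18  S(S(S(S(S(S(add(add(Z, Z), mul(add(Z, SZ), add(SSSZ, Z)))))))))
  →19  S(S(S(S(S(S(add(Z, mul(add(Z, SZ), add(SSSZ, Z)))))))))
  →20  S(S(S(S(S(S(mul(add(Z, SZ), add(SSSZ, Z))))))))
  →21  S(S(S(S(S(S(mul(SZ, add(SSSZ, Z))))))))
  →22  S(S(S(S(S(S(add(add(SSSZ, Z), mul(Z, add(SSSZ, Z)))))))))
  →23  S(S(S(S(S(S(add(S(add(SSZ, Z)), mul(Z, add(SSSZ, Z)))))))))
  →24  S(S(S(S(S(S(S(add(add(SSZ, Z), mul(Z, add(SSSZ, Z))))))))))
  →25  S(S(S(S(S(S(S(add(S(add(SZ, Z)), mul(Z, add(SSSZ, Z))))))))))
  →26  S(S(S(S(S(S(S(S(add(add(SZ, Z), mul(Z, add(SSSZ, Z)))))))))))
  →27  S(S(S(S(S(S(S(S(add(S(add(Z, Z)), mul(Z, add(SSSZ, Z)))))))))))
  →28  S(S(S(S(S(S(S(S(S(add(add(Z, Z), mul(Z, add(SSSZ, Z))))))))))))
  →29  S(S(S(S(S(S(S(S(S(add(Z, mul(Z, add(SSSZ, Z))))))))))))
  →30  S(S(S(S(S(S(S(S(S(mul(Z, add(SSSZ, Z)))))))))))
  →31  S^9(Z)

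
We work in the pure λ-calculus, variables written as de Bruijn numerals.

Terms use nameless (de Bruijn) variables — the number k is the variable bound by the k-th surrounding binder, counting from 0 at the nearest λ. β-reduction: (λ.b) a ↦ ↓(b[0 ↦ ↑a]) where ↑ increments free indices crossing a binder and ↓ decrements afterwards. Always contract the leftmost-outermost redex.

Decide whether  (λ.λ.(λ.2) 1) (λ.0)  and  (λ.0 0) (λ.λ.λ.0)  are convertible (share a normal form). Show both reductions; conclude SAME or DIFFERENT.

Term A:
  start: (λ.λ.(λ.2) 1) (λ.0)
  [1] λ.(λ.λ.0) (λ.0)
  [2] λ.λ.0

Term B:
  start: (λ.0 0) (λ.λ.λ.0)
  [1] (λ.λ.λ.0) (λ.λ.λ.0)
  [2] λ.λ.0

Answer: SAME — A ⇓ λ.λ.0, B ⇓ λ.λ.0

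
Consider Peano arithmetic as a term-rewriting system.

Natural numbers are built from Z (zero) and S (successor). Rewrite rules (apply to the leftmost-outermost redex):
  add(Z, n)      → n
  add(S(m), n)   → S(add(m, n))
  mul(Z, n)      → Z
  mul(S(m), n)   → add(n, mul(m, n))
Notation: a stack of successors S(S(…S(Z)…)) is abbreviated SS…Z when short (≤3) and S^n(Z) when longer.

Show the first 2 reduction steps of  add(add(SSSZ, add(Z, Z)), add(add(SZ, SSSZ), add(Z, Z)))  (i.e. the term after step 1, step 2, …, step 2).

  start: add(add(SSSZ, add(Z, Z)), add(add(SZ, SSSZ), add(Z, Z)))
  →1  add(S(add(SSZ, add(Z, Z))), add(add(SZ, SSSZ), add(Z, Z)))
  →2  S(add(add(SSZ, add(Z, Z)), add(add(SZ, SSSZ), add(Z, Z))))

Answer: after 2 steps: S(add(add(SSZ, add(Z, Z)), add(add(SZ, SSSZ), add(Z, Z))))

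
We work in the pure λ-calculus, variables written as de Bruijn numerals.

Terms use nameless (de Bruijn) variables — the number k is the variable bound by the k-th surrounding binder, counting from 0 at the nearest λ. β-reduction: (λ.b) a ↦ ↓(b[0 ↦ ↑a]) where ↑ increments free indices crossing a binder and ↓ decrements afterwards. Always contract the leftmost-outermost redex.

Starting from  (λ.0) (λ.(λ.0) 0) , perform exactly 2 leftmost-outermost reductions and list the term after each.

Answer: after 2 steps: λ.0

Reduction:
  start: (λ.0) (λ.(λ.0) 0)
  [1] λ.(λ.0) 0
  [2] λ.0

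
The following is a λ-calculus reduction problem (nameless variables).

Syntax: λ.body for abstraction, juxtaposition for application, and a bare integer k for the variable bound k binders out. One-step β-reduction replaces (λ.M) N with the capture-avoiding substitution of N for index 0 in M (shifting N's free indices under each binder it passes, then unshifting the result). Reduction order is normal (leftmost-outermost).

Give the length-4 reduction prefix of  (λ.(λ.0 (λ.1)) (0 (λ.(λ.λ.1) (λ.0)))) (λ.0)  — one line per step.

Answer: after 4 steps: (λ.λ.1) (λ.0)

Working:
  start: (λ.(λ.0 (λ.1)) (0 (λ.(λ.λ.1) (λ.0)))) (λ.0)
  step 1: (λ.0 (λ.1)) ((λ.0) (λ.(λ.λ.1) (λ.0)))
  step 2: (λ.0) (λ.(λ.λ.1) (λ.0)) (λ.(λ.0) (λ.(λ.λ.1) (λ.0)))
  step 3: (λ.(λ.λ.1) (λ.0)) (λ.(λ.0) (λ.(λ.λ.1) (λ.0)))
  step 4: (λ.λ.1) (λ.0)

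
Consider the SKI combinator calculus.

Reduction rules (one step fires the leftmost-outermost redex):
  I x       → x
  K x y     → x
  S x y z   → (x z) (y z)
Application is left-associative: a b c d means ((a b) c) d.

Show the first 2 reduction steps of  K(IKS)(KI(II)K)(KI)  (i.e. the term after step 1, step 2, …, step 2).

  start: K(IKS)(KI(II)K)(KI)
  step 1: IKS(KI)
  step 2: KS(KI)

Answer: after 2 steps: KS(KI)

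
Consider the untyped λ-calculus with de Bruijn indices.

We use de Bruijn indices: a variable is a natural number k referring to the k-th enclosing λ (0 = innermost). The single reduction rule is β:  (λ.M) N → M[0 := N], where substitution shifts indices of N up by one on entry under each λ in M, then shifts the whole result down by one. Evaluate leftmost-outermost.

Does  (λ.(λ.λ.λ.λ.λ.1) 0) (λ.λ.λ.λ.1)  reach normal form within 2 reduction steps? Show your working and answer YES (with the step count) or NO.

Answer: YES — reaches normal form λ.λ.λ.λ.1 in 2 ≤ 2 steps

Reduction:
  start: (λ.(λ.λ.λ.λ.λ.1) 0) (λ.λ.λ.λ.1)
  [1] (λ.λ.λ.λ.λ.1) (λ.λ.λ.λ.1)
  [2] λ.λ.λ.λ.1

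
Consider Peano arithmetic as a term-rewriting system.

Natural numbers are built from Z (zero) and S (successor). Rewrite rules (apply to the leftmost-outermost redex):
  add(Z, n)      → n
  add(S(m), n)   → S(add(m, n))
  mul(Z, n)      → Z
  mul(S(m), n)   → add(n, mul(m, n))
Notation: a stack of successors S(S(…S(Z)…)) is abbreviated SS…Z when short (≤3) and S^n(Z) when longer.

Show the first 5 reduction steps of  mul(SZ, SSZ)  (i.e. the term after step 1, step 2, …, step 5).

Answer: after 5 steps: SSZ

Derivation:
  start: mul(SZ, SSZ)
  step 1: add(SSZ, mul(Z, SSZ))
  step 2: S(add(SZ, mul(Z, SSZ)))
  step 3: S(S(add(Z, mul(Z, SSZ))))
  step 4: S(S(mul(Z, SSZ)))
  step 5: SSZ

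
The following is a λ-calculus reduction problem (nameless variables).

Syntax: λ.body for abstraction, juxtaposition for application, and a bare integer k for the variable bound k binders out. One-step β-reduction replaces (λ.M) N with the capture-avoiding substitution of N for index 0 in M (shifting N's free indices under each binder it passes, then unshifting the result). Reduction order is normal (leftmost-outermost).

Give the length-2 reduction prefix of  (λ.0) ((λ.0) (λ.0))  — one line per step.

Answer: after 2 steps: λ.0

Derivation:
  start: (λ.0) ((λ.0) (λ.0))
  →1  (λ.0) (λ.0)
  →2  λ.0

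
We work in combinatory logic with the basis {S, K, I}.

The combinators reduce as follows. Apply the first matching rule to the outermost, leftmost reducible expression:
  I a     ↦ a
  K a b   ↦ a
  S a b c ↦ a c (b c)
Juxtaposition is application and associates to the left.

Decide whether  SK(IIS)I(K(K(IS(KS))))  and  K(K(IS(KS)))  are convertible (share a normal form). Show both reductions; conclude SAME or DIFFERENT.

Term A:
  start: SK(IIS)I(K(K(IS(KS))))
  [1] KI(IISI)(K(K(IS(KS))))
  [2] I(K(K(IS(KS))))
  [3] K(K(IS(KS)))
  [4] K(K(S(KS)))

Term B:
  start: K(K(IS(KS)))
  [1] K(K(S(KS)))

Answer: SAME — A ⇓ K(K(S(KS))), B ⇓ K(K(S(KS)))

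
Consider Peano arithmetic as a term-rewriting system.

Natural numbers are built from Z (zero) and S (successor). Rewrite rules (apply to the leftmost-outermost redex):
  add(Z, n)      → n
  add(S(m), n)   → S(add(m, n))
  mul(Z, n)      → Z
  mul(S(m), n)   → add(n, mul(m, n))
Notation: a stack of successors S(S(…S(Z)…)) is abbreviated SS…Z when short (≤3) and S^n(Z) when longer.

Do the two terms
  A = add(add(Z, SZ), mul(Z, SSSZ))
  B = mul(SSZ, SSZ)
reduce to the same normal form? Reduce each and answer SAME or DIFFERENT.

Answer: DIFFERENT — A ⇓ SZ, B ⇓ S^4(Z)

Reduction:
Term A:
  start: add(add(Z, SZ), mul(Z, SSSZ))
  [1] add(SZ, mul(Z, SSSZ))
  [2] S(add(Z, mul(Z, SSSZ)))
  [3] S(mul(Z, SSSZ))
  [4] SZ

Term B:
  start: mul(SSZ, SSZ)
  [1] add(SSZ, mul(SZ, SSZ))
  [2] S(add(SZ, mul(SZ, SSZ)))
  [3] S(S(add(Z, mul(SZ, SSZ))))
  [4] S(S(mul(SZ, SSZ)))
  [5] S(S(add(SSZ, mul(Z, SSZ))))
  [6] S(S(S(add(SZ, mul(Z, SSZ)))))
  [7] S(S(S(S(add(Z, mul(Z, SSZ))))))
  [8] S(S(S(S(mul(Z, SSZ)))))
  [9] S^4(Z)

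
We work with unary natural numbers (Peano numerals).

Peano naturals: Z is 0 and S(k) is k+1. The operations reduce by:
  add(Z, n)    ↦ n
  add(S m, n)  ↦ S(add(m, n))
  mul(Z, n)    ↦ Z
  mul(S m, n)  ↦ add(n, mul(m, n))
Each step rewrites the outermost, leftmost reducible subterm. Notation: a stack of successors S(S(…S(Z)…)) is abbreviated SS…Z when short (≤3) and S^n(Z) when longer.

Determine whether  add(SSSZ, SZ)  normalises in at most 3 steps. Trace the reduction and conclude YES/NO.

  start: add(SSSZ, SZ)
  [1] S(add(SSZ, SZ))
  [2] S(S(add(SZ, SZ)))
  [3] S(S(S(add(Z, SZ))))

Answer: NO — after 3 steps the term is S(S(S(add(Z, SZ)))), not yet normal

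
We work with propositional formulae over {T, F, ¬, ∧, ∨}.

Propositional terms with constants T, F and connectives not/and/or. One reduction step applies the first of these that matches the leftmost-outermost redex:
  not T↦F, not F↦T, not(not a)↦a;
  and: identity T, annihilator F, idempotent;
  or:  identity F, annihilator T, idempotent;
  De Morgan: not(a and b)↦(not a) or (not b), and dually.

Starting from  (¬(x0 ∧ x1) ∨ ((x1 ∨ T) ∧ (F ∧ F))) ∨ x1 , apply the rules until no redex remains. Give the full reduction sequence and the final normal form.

  start: (¬(x0 ∧ x1) ∨ ((x1 ∨ T) ∧ (F ∧ F))) ∨ x1
  step 1: ((¬x0 ∨ ¬x1) ∨ ((x1 ∨ T) ∧ (F ∧ F))) ∨ x1
  step 2: ((¬x0 ∨ ¬x1) ∨ (T ∧ (F ∧ F))) ∨ x1
  step 3: ((¬x0 ∨ ¬x1) ∨ (F ∧ F)) ∨ x1
  step 4: ((¬x0 ∨ ¬x1) ∨ F) ∨ x1
  step 5: (¬x0 ∨ ¬x1) ∨ x1

Answer: normal form = (¬x0 ∨ ¬x1) ∨ x1  (in 5 steps)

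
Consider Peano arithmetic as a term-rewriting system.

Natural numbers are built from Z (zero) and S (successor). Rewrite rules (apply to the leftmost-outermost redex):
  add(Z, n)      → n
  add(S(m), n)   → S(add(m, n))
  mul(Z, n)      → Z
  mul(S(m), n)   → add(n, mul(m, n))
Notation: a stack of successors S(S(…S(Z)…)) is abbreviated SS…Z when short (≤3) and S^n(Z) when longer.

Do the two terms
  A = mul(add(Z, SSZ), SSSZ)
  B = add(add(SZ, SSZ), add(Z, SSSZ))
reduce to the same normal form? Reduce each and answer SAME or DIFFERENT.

Term A:
  start: mul(add(Z, SSZ), SSSZ)
  →1  mul(SSZ, SSSZ)
  →2  add(SSSZ, mul(SZ, SSSZ))
  →3  S(add(SSZ, mul(SZ, SSSZ)))
  →4  S(S(add(SZ, mul(SZ, SSSZ))))
  →5  S(S(S(add(Z, mul(SZ, SSSZ)))))
  →6  S(S(S(mul(SZ, SSSZ))))
  →7  S(S(S(add(SSSZ, mul(Z, SSSZ)))))
  →8  S(S(S(S(add(SSZ, mul(Z, SSSZ))))))
  →9  S(S(S(S(S(add(SZ, mul(Z, SSSZ)))))))
  →10  S(S(S(S(S(S(add(Z, mul(Z, SSSZ))))))))
  →11  S(S(S(S(S(S(mul(Z, SSSZ)))))))
  →12  S^6(Z)

Term B:
  start: add(add(SZ, SSZ), add(Z, SSSZ))
  →1  add(S(add(Z, SSZ)), add(Z, SSSZ))
  →2  S(add(add(Z, SSZ), add(Z, SSSZ)))
  →3  S(add(SSZ, add(Z, SSSZ)))
  →4  S(S(add(SZ, add(Z, SSSZ))))
  →5  S(S(S(add(Z, add(Z, SSSZ)))))
  →6  S(S(S(add(Z, SSSZ))))
  →7  S^6(Z)

Answer: SAME — A ⇓ S^6(Z), B ⇓ S^6(Z)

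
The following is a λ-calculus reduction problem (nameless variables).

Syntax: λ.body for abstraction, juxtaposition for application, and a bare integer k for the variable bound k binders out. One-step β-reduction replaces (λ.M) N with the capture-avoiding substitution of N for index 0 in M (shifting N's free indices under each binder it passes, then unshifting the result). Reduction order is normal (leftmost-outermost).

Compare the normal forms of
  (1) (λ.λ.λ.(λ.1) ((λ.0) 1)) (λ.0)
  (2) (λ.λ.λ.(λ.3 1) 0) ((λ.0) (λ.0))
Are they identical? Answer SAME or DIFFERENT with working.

Answer: SAME — A ⇓ λ.λ.0, B ⇓ λ.λ.0

Derivation:
Term A:
  start: (λ.λ.λ.(λ.1) ((λ.0) 1)) (λ.0)
  →1  λ.λ.(λ.1) ((λ.0) 1)
  →2  λ.λ.0

Term B:
  start: (λ.λ.λ.(λ.3 1) 0) ((λ.0) (λ.0))
  →1  λ.λ.(λ.(λ.0) (λ.0) 1) 0
  →2  λ.λ.(λ.0) (λ.0) 0
  →3  λ.λ.(λ.0) 0
  →4  λ.λ.0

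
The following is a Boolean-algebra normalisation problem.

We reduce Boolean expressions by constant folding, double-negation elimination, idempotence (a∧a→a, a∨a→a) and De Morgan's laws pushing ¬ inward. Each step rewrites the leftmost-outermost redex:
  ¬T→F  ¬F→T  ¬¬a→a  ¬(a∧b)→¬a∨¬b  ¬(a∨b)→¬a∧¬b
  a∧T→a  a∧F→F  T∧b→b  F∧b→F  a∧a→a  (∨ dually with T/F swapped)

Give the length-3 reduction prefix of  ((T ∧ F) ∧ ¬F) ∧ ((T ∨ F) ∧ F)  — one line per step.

Answer: after 3 steps: F

Reduction:
  start: ((T ∧ F) ∧ ¬F) ∧ ((T ∨ F) ∧ F)
  →1  (F ∧ ¬F) ∧ ((T ∨ F) ∧ F)
  →2  F ∧ ((T ∨ F) ∧ F)
  →3  F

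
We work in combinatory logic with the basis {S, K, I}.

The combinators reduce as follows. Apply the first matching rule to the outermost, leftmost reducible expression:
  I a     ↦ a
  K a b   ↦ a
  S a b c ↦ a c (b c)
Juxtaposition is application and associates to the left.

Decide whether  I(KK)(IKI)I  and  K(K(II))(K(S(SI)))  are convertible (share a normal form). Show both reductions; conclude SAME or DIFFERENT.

Term A:
  start: I(KK)(IKI)I
  [1] KK(IKI)I
  [2] KI

Term B:
  start: K(K(II))(K(S(SI)))
  [1] K(II)
  [2] KI

Answer: SAME — A ⇓ KI, B ⇓ KI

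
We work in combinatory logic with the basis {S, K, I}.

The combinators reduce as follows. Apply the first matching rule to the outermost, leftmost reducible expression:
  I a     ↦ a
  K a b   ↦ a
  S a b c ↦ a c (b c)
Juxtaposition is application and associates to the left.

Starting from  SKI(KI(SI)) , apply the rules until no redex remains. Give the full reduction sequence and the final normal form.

  start: SKI(KI(SI))
  →1  K(KI(SI))(I(KI(SI)))
  →2  KI(SI)
  →3  I

Answer: normal form = I  (in 3 steps)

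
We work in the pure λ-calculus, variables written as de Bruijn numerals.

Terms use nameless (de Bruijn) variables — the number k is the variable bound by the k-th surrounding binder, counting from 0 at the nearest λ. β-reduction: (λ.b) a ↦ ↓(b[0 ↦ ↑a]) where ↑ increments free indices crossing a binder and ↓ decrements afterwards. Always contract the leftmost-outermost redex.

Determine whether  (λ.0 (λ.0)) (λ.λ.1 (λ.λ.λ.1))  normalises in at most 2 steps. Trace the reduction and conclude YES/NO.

  start: (λ.0 (λ.0)) (λ.λ.1 (λ.λ.λ.1))
  →1  (λ.λ.1 (λ.λ.λ.1)) (λ.0)
  →2  λ.(λ.0) (λ.λ.λ.1)

Answer: NO — after 2 steps the term is λ.(λ.0) (λ.λ.λ.1), not yet normal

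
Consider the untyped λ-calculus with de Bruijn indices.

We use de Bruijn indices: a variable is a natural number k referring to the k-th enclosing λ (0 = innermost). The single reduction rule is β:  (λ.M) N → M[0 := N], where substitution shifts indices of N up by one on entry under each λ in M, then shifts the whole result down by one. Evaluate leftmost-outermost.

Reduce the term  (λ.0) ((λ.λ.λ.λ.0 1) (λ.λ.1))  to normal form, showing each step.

Answer: normal form = λ.λ.λ.0 1  (in 2 steps)

Reduction:
  start: (λ.0) ((λ.λ.λ.λ.0 1) (λ.λ.1))
  step 1: (λ.λ.λ.λ.0 1) (λ.λ.1)
  step 2: λ.λ.λ.0 1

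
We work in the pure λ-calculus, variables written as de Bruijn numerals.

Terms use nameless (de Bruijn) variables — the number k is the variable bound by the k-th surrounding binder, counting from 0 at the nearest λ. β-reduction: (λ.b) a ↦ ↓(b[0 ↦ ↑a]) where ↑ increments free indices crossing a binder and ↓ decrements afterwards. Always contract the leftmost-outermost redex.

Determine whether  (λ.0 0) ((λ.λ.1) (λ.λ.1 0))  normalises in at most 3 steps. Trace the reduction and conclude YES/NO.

  start: (λ.0 0) ((λ.λ.1) (λ.λ.1 0))
  [1] (λ.λ.1) (λ.λ.1 0) ((λ.λ.1) (λ.λ.1 0))
  [2] (λ.λ.λ.1 0) ((λ.λ.1) (λ.λ.1 0))
  [3] λ.λ.1 0

Answer: YES — reaches normal form λ.λ.1 0 in 3 ≤ 3 steps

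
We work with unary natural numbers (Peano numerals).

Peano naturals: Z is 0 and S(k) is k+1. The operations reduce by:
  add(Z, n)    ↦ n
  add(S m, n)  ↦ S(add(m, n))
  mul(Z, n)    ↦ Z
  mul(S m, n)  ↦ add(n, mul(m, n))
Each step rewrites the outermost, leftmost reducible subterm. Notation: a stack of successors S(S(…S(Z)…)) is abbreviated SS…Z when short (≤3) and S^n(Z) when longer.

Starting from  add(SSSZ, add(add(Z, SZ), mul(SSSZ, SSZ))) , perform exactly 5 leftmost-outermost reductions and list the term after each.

  start: add(SSSZ, add(add(Z, SZ), mul(SSSZ, SSZ)))
  [1] S(add(SSZ, add(add(Z, SZ), mul(SSSZ, SSZ))))
  [2] S(S(add(SZ, add(add(Z, SZ), mul(SSSZ, SSZ)))))
  [3] S(S(S(add(Z, add(add(Z, SZ), mul(SSSZ, SSZ))))))
  [4] S(S(S(add(add(Z, SZ), mul(SSSZ, SSZ)))))
  [5] S(S(S(add(SZ, mul(SSSZ, SSZ)))))

Answer: after 5 steps: S(S(S(add(SZ, mul(SSSZ, SSZ)))))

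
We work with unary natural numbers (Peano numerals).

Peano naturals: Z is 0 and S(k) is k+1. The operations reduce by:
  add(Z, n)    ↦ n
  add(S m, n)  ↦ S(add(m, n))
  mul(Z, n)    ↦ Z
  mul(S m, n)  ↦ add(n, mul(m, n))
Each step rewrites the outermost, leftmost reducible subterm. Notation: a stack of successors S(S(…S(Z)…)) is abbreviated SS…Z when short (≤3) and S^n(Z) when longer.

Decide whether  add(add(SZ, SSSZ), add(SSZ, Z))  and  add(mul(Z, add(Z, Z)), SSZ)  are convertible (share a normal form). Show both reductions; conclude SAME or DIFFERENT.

Answer: DIFFERENT — A ⇓ S^6(Z), B ⇓ SSZ

Derivation:
Term A:
  start: add(add(SZ, SSSZ), add(SSZ, Z))
  step 1: add(S(add(Z, SSSZ)), add(SSZ, Z))
  step 2: S(add(add(Z, SSSZ), add(SSZ, Z)))
  step 3: S(add(SSSZ, add(SSZ, Z)))
  step 4: S(S(add(SSZ, add(SSZ, Z))))
  step 5: S(S(S(add(SZ, add(SSZ, Z)))))
  step 6: S(S(S(S(add(Z, add(SSZ, Z))))))
  step 7: S(S(S(S(add(SSZ, Z)))))
  step 8: S(S(S(S(S(add(SZ, Z))))))
  step 9: S(S(S(S(S(S(add(Z, Z)))))))
  step 10: S^6(Z)

Term B:
  start: add(mul(Z, add(Z, Z)), SSZ)
  step 1: add(Z, SSZ)
  step 2: SSZ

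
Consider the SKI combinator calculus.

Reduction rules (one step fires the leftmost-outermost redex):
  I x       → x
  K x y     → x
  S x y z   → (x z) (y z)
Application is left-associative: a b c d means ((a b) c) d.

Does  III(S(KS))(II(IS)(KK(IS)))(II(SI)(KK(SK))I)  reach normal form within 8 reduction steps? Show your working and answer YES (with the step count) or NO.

  start: III(S(KS))(II(IS)(KK(IS)))(II(SI)(KK(SK))I)
  →1  II(S(KS))(II(IS)(KK(IS)))(II(SI)(KK(SK))I)
  →2  I(S(KS))(II(IS)(KK(IS)))(II(SI)(KK(SK))I)
  →3  S(KS)(II(IS)(KK(IS)))(II(SI)(KK(SK))I)
  →4  KS(II(SI)(KK(SK))I)(II(IS)(KK(IS))(II(SI)(KK(SK))I))
  →5  S(II(IS)(KK(IS))(II(SI)(KK(SK))I))
  →6  S(I(IS)(KK(IS))(II(SI)(KK(SK))I))
  →7  S(IS(KK(IS))(II(SI)(KK(SK))I))
  →8  S(S(KK(IS))(II(SI)(KK(SK))I))

Answer: NO — after 8 steps the term is S(S(KK(IS))(II(SI)(KK(SK))I)), not yet normal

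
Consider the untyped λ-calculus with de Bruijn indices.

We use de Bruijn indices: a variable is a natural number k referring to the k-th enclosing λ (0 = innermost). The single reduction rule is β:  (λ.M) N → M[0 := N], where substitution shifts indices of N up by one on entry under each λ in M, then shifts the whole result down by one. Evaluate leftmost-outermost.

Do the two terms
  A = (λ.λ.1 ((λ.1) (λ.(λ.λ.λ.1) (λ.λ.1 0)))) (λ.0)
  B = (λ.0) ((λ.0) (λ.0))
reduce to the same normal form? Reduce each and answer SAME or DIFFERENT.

Answer: SAME — A ⇓ λ.0, B ⇓ λ.0

Derivation:
Term A:
  start: (λ.λ.1 ((λ.1) (λ.(λ.λ.λ.1) (λ.λ.1 0)))) (λ.0)
  [1] λ.(λ.0) ((λ.1) (λ.(λ.λ.λ.1) (λ.λ.1 0)))
  [2] λ.(λ.1) (λ.(λ.λ.λ.1) (λ.λ.1 0))
  [3] λ.0

Term B:
  start: (λ.0) ((λ.0) (λ.0))
  [1] (λ.0) (λ.0)
  [2] λ.0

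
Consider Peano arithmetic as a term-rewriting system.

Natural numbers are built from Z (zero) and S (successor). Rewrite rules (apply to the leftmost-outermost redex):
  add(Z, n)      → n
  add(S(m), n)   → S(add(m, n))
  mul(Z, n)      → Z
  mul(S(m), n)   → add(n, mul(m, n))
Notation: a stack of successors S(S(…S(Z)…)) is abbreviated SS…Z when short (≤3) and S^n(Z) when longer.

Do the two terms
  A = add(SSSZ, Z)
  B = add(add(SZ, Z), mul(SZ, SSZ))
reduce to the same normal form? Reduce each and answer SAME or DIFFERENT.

Answer: SAME — A ⇓ SSSZ, B ⇓ SSSZ

Reduction:
Term A:
  start: add(SSSZ, Z)
  step 1: S(add(SSZ, Z))
  step 2: S(S(add(SZ, Z)))
  step 3: S(S(S(add(Z, Z))))
  step 4: SSSZ

Term B:
  start: add(add(SZ, Z), mul(SZ, SSZ))
  step 1: add(S(add(Z, Z)), mul(SZ, SSZ))
  step 2: S(add(add(Z, Z), mul(SZ, SSZ)))
  step 3: S(add(Z, mul(SZ, SSZ)))
  step 4: S(mul(SZ, SSZ))
  step 5: S(add(SSZ, mul(Z, SSZ)))
  step 6: S(S(add(SZ, mul(Z, SSZ))))
  step 7: S(S(S(add(Z, mul(Z, SSZ)))))
  step 8: S(S(S(mul(Z, SSZ))))
  step 9: SSSZ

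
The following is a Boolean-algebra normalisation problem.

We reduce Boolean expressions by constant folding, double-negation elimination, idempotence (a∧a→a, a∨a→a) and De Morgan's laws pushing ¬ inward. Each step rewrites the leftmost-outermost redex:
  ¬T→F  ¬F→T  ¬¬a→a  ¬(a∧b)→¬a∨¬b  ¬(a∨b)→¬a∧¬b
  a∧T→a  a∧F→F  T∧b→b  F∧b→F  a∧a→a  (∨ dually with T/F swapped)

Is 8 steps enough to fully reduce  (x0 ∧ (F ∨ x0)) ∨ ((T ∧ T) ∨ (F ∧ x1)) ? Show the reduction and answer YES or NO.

Answer: YES — reaches normal form T in 5 ≤ 8 steps

Reduction:
  start: (x0 ∧ (F ∨ x0)) ∨ ((T ∧ T) ∨ (F ∧ x1))
  [1] (x0 ∧ x0) ∨ ((T ∧ T) ∨ (F ∧ x1))
  [2] x0 ∨ ((T ∧ T) ∨ (F ∧ x1))
  [3] x0 ∨ (T ∨ (F ∧ x1))
  [4] x0 ∨ T
  [5] T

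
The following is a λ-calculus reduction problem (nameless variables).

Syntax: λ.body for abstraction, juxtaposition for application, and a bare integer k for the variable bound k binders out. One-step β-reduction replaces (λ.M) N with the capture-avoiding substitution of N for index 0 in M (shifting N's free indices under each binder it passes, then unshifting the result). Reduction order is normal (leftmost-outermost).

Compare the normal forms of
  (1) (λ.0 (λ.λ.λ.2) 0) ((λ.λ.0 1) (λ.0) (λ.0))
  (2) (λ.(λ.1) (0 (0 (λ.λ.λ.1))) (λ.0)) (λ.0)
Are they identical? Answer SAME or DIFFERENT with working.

Term A:
  start: (λ.0 (λ.λ.λ.2) 0) ((λ.λ.0 1) (λ.0) (λ.0))
  step 1: (λ.λ.0 1) (λ.0) (λ.0) (λ.λ.λ.2) ((λ.λ.0 1) (λ.0) (λ.0))
  step 2: (λ.0 (λ.0)) (λ.0) (λ.λ.λ.2) ((λ.λ.0 1) (λ.0) (λ.0))
  step 3: (λ.0) (λ.0) (λ.λ.λ.2) ((λ.λ.0 1) (λ.0) (λ.0))
  step 4: (λ.0) (λ.λ.λ.2) ((λ.λ.0 1) (λ.0) (λ.0))
  step 5: (λ.λ.λ.2) ((λ.λ.0 1) (λ.0) (λ.0))
  step 6: λ.λ.(λ.λ.0 1) (λ.0) (λ.0)
  step 7: λ.λ.(λ.0 (λ.0)) (λ.0)
  step 8: λ.λ.(λ.0) (λ.0)
  step 9: λ.λ.λ.0

Term B:
  start: (λ.(λ.1) (0 (0 (λ.λ.λ.1))) (λ.0)) (λ.0)
  step 1: (λ.λ.0) ((λ.0) ((λ.0) (λ.λ.λ.1))) (λ.0)
  step 2: (λ.0) (λ.0)
  step 3: λ.0

Answer: DIFFERENT — A ⇓ λ.λ.λ.0, B ⇓ λ.0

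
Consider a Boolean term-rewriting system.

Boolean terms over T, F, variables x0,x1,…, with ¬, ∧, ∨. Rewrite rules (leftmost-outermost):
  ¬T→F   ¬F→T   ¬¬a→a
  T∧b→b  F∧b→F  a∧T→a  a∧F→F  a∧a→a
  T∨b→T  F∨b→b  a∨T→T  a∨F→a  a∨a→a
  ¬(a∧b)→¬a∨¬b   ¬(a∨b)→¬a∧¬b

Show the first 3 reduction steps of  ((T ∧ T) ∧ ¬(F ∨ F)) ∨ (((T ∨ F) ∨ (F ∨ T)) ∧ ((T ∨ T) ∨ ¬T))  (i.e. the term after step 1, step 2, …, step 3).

  start: ((T ∧ T) ∧ ¬(F ∨ F)) ∨ (((T ∨ F) ∨ (F ∨ T)) ∧ ((T ∨ T) ∨ ¬T))
  step 1: (T ∧ ¬(F ∨ F)) ∨ (((T ∨ F) ∨ (F ∨ T)) ∧ ((T ∨ T) ∨ ¬T))
  step 2: ¬(F ∨ F) ∨ (((T ∨ F) ∨ (F ∨ T)) ∧ ((T ∨ T) ∨ ¬T))
  step 3: (¬F ∧ ¬F) ∨ (((T ∨ F) ∨ (F ∨ T)) ∧ ((T ∨ T) ∨ ¬T))

Answer: after 3 steps: (¬F ∧ ¬F) ∨ (((T ∨ F) ∨ (F ∨ T)) ∧ ((T ∨ T) ∨ ¬T))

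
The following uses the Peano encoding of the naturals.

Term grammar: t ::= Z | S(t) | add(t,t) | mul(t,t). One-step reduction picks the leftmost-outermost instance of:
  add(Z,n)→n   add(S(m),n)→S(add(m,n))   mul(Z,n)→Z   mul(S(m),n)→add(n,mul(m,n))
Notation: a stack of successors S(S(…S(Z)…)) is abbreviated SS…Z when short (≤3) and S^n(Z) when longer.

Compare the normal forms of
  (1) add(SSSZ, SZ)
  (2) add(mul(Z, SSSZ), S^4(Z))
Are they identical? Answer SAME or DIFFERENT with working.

Term A:
  start: add(SSSZ, SZ)
  →1  S(add(SSZ, SZ))
  →2  S(S(add(SZ, SZ)))
  →3  S(S(S(add(Z, SZ))))
  →4  S^4(Z)

Term B:
  start: add(mul(Z, SSSZ), S^4(Z))
  →1  add(Z, S^4(Z))
  →2  S^4(Z)

Answer: SAME — A ⇓ S^4(Z), B ⇓ S^4(Z)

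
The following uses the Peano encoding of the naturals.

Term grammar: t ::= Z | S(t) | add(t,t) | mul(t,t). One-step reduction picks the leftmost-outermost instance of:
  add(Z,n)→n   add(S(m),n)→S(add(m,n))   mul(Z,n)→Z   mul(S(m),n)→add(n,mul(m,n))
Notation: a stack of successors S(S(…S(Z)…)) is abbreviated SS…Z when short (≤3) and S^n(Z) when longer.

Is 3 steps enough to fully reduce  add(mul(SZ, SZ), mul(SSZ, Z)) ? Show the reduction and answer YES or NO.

  start: add(mul(SZ, SZ), mul(SSZ, Z))
  [1] add(add(SZ, mul(Z, SZ)), mul(SSZ, Z))
  [2] add(S(add(Z, mul(Z, SZ))), mul(SSZ, Z))
  [3] S(add(add(Z, mul(Z, SZ)), mul(SSZ, Z)))

Answer: NO — after 3 steps the term is S(add(add(Z, mul(Z, SZ)), mul(SSZ, Z))), not yet normal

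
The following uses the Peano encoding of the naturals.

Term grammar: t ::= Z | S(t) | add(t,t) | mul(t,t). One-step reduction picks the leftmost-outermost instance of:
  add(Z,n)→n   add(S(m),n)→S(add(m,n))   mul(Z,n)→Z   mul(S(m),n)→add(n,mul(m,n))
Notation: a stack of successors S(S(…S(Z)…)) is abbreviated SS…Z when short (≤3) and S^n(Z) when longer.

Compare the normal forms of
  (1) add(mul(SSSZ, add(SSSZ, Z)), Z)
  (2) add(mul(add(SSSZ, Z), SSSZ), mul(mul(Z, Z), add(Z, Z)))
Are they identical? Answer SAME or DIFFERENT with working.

Term A:
  start: add(mul(SSSZ, add(SSSZ, Z)), Z)
  →1  add(add(add(SSSZ, Z), mul(SSZ, add(SSSZ, Z))), Z)
  →2  add(add(S(add(SSZ, Z)), mul(SSZ, add(SSSZ, Z))), Z)
  →3  add(S(add(add(SSZ, Z), mul(SSZ, add(SSSZ, Z)))), Z)
  →4  S(add(add(add(SSZ, Z), mul(SSZ, add(SSSZ, Z))), Z))
  →5  S(add(add(S(add(SZ, Z)), mul(SSZ, add(SSSZ, Z))), Z))
  →6  S(add(S(add(add(SZ, Z), mul(SSZ, add(SSSZ, Z)))), Z))
  →7  S(S(add(add(add(SZ, Z), mul(SSZ, add(SSSZ, Z))), Z)))
  →8  S(S(add(add(S(add(Z, Z)), mul(SSZ, add(SSSZ, Z))), Z)))
  →9  S(S(add(S(add(add(Z, Z), mul(SSZ, add(SSSZ, Z)))), Z)))
  →10  S(S(S(add(add(add(Z, Z), mul(SSZ, add(SSSZ, Z))), Z))))
  →11  S(S(S(add(add(Z, mul(SSZ, add(SSSZ, Z))), Z))))
  →12  S(S(S(add(mul(SSZ, add(SSSZ, Z)), Z))))
  →13  S(S(S(add(add(add(SSSZ, Z), mul(SZ, add(SSSZ, Z))), Z))))
  →14  S(S(S(add(add(S(add(SSZ, Z)), mul(SZ, add(SSSZ, Z))), Z))))
  →15  S(S(S(add(S(add(add(SSZ, Z), mul(SZ, add(SSSZ, Z)))), Z))))
  →16  S(S(S(S(add(add(add(SSZ, Z), mul(SZ, add(SSSZ, Z))), Z)))))
  →17  S(S(S(S(add(add(S(add(SZ, Z)), mul(SZ, add(SSSZ, Z))), Z)))))
  →18  S(S(S(S(add(S(add(add(SZ, Z), mul(SZ, add(SSSZ, Z)))), Z)))))
  →19  S(S(S(S(S(add(add(add(SZ, Z), mul(SZ, add(SSSZ, Z))), Z))))))
  →20  S(S(S(S(S(add(add(S(add(Z, Z)), mul(SZ, add(SSSZ, Z))), Z))))))
  →21  S(S(S(S(S(add(S(add(add(Z, Z), mul(SZ, add(SSSZ, Z)))), Z))))))
  →22  S(S(S(S(S(S(add(add(add(Z, Z), mul(SZ, add(SSSZ, Z))), Z)))))))
  →23  S(S(S(S(S(S(add(add(Z, mul(SZ, add(SSSZ, Z))), Z)))))))
  →24  S(S(S(S(S(S(add(mul(SZ, add(SSSZ, Z)), Z)))))))
  →25  S(S(S(S(S(S(add(add(add(SSSZ, Z), mul(Z, add(SSSZ, Z))), Z)))))))
  →26  S(S(S(S(S(S(add(add(S(add(SSZ, Z)), mul(Z, add(SSSZ, Z))), Z)))))))
  →27  S(S(S(S(S(S(add(S(add(add(SSZ, Z), mul(Z, add(SSSZ, Z)))), Z)))))))
  →28  S(S(S(S(S(S(S(add(add(add(SSZ, Z), mul(Z, add(SSSZ, Z))), Z))))))))
  →29  S(S(S(S(S(S(S(add(add(S(add(SZ, Z)), mul(Z, add(SSSZ, Z))), Z))))))))
  →30  S(S(S(S(S(S(S(add(S(add(add(SZ, Z), mul(Z, add(SSSZ, Z)))), Z))))))))
  →31  S(S(S(S(S(S(S(S(add(add(add(SZ, Z), mul(Z, add(SSSZ, Z))), Z)))))))))
  →32  S(S(S(S(S(S(S(S(add(add(S(add(Z, Z)), mul(Z, add(SSSZ, Z))), Z)))))))))
  →33  S(S(S(S(S(S(S(S(add(S(add(add(Z, Z), mul(Z, add(SSSZ, Z)))), Z)))))))))
  →34  S(S(S(S(S(S(S(S(S(add(add(add(Z, Z), mul(Z, add(SSSZ, Z))), Z))))))))))
  →35  S(S(S(S(S(S(S(S(S(add(add(Z, mul(Z, add(SSSZ, Z))), Z))))))))))
  →36  S(S(S(S(S(S(S(S(S(add(mul(Z, add(SSSZ, Z)), Z))))))))))
  →37  S(S(S(S(S(S(S(S(S(add(Z, Z))))))))))
  →38  S^9(Z)

Term B:
  start: add(mul(add(SSSZ, Z), SSSZ), mul(mul(Z, Z), add(Z, Z)))
  →1  add(mul(S(add(SSZ, Z)), SSSZ), mul(mul(Z, Z), add(Z, Z)))
  →2  add(add(SSSZ, mul(add(SSZ, Z), SSSZ)), mul(mul(Z, Z), add(Z, Z)))
  →3  add(S(add(SSZ, mul(add(SSZ, Z), SSSZ))), mul(mul(Z, Z), add(Z, Z)))
  →4  S(add(add(SSZ, mul(add(SSZ, Z), SSSZ)), mul(mul(Z, Z), add(Z, Z))))
  →5  S(add(S(add(SZ, mul(add(SSZ, Z), SSSZ))), mul(mul(Z, Z), add(Z, Z))))
  →6  S(S(add(add(SZ, mul(add(SSZ, Z), SSSZ)), mul(mul(Z, Z), add(Z, Z)))))
  →7  S(S(add(S(add(Z, mul(add(SSZ, Z), SSSZ))), mul(mul(Z, Z), add(Z, Z)))))
  →8  S(S(S(add(add(Z, mul(add(SSZ, Z), SSSZ)), mul(mul(Z, Z), add(Z, Z))))))
  →9  S(S(S(add(mul(add(SSZ, Z), SSSZ), mul(mul(Z, Z), add(Z, Z))))))
  →10  S(S(S(add(mul(S(add(SZ, Z)), SSSZ), mul(mul(Z, Z), add(Z, Z))))))
  →11  S(S(S(add(add(SSSZ, mul(add(SZ, Z), SSSZ)), mul(mul(Z, Z), add(Z, Z))))))
  →12  S(S(S(add(S(add(SSZ, mul(add(SZ, Z), SSSZ))), mul(mul(Z, Z), add(Z, Z))))))
  →13  S(S(S(S(add(add(SSZ, mul(add(SZ, Z), SSSZ)), mul(mul(Z, Z), add(Z, Z)))))))
  →14  S(S(S(S(add(S(add(SZ, mul(add(SZ, Z), SSSZ))), mul(mul(Z, Z), add(Z, Z)))))))
  →15  S(S(S(S(S(add(add(SZ, mul(add(SZ, Z), SSSZ)), mul(mul(Z, Z), add(Z, Z))))))))
  →16  S(S(S(S(S(add(S(add(Z, mul(add(SZ, Z), SSSZ))), mul(mul(Z, Z), add(Z, Z))))))))
  →17  S(S(S(S(S(S(add(add(Z, mul(add(SZ, Z), SSSZ)), mul(mul(Z, Z), add(Z, Z)))))))))
  →18  S(S(S(S(S(S(add(mul(add(SZ, Z), SSSZ), mul(mul(Z, Z), add(Z, Z)))))))))
  →19  S(S(S(S(S(S(add(mul(S(add(Z, Z)), SSSZ), mul(mul(Z, Z), add(Z, Z)))))))))
  →20  S(S(S(S(S(S(add(add(SSSZ, mul(add(Z, Z), SSSZ)), mul(mul(Z, Z), add(Z, Z)))))))))
  →21  S(S(S(S(S(S(add(S(add(SSZ, mul(add(Z, Z), SSSZ))), mul(mul(Z, Z), add(Z, Z)))))))))
  →22  S(S(S(S(S(S(S(add(add(SSZ, mul(add(Z, Z), SSSZ)), mul(mul(Z, Z), add(Z, Z))))))))))
  →23  S(S(S(S(S(S(S(add(S(add(SZ, mul(add(Z, Z), SSSZ))), mul(mul(Z, Z), add(Z, Z))))))))))
  →24  S(S(S(S(S(S(S(S(add(add(SZ, mul(add(Z, Z), SSSZ)), mul(mul(Z, Z), add(Z, Z)))))))))))
  →25  S(S(S(S(S(S(S(S(add(S(add(Z, mul(add(Z, Z), SSSZ))), mul(mul(Z, Z), add(Z, Z)))))))))))
  →26  S(S(S(S(S(S(S(S(S(add(add(Z, mul(add(Z, Z), SSSZ)), mul(mul(Z, Z), add(Z, Z))))))))))))
  →27  S(S(S(S(S(S(S(S(S(add(mul(add(Z, Z), SSSZ), mul(mul(Z, Z), add(Z, Z))))))))))))
  →28  S(S(S(S(S(S(S(S(S(add(mul(Z, SSSZ), mul(mul(Z, Z), add(Z, Z))))))))))))
  →29  S(S(S(S(S(S(S(S(S(add(Z, mul(mul(Z, Z), add(Z, Z))))))))))))
  →30  S(S(S(S(S(S(S(S(S(mul(mul(Z, Z), add(Z, Z)))))))))))
  →31  S(S(S(S(S(S(S(S(S(mul(Z, add(Z, Z)))))))))))
  →32  S^9(Z)

Answer: SAME — A ⇓ S^9(Z), B ⇓ S^9(Z)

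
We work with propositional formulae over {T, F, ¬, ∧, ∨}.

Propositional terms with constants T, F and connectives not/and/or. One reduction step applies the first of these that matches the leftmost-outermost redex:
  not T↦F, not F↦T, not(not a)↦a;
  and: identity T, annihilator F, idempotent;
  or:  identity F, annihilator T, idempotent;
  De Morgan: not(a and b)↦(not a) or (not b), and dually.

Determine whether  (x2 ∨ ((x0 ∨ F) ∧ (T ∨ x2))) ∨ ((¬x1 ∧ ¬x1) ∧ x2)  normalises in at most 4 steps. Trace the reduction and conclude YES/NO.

Answer: YES — reaches normal form (x2 ∨ x0) ∨ (¬x1 ∧ x2) in 4 ≤ 4 steps

Working:
  start: (x2 ∨ ((x0 ∨ F) ∧ (T ∨ x2))) ∨ ((¬x1 ∧ ¬x1) ∧ x2)
  [1] (x2 ∨ (x0 ∧ (T ∨ x2))) ∨ ((¬x1 ∧ ¬x1) ∧ x2)
  [2] (x2 ∨ (x0 ∧ T)) ∨ ((¬x1 ∧ ¬x1) ∧ x2)
  [3] (x2 ∨ x0) ∨ ((¬x1 ∧ ¬x1) ∧ x2)
  [4] (x2 ∨ x0) ∨ (¬x1 ∧ x2)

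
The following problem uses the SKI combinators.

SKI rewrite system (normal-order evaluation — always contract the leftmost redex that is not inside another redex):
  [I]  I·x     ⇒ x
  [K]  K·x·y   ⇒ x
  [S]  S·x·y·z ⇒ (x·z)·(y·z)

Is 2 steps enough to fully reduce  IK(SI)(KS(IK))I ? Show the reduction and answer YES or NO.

  start: IK(SI)(KS(IK))I
  [1] K(SI)(KS(IK))I
  [2] SII

Answer: YES — reaches normal form SII in 2 ≤ 2 steps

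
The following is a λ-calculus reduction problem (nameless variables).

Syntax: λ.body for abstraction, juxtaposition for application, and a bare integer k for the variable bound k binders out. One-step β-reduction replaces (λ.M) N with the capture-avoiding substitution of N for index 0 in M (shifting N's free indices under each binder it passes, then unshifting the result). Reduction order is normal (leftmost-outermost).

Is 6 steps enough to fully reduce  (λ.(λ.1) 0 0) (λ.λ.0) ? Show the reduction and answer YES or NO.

  start: (λ.(λ.1) 0 0) (λ.λ.0)
  step 1: (λ.λ.λ.0) (λ.λ.0) (λ.λ.0)
  step 2: (λ.λ.0) (λ.λ.0)
  step 3: λ.0

Answer: YES — reaches normal form λ.0 in 3 ≤ 6 steps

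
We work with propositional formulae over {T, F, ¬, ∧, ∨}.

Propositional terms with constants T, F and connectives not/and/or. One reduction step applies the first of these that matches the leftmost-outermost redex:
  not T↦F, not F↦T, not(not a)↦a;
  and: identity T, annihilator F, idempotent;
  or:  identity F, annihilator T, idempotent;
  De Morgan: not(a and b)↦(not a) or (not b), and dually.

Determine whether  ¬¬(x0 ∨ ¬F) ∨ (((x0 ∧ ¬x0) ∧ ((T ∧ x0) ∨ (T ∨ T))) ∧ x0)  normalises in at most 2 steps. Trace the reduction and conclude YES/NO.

Answer: NO — after 2 steps the term is (x0 ∨ T) ∨ (((x0 ∧ ¬x0) ∧ ((T ∧ x0) ∨ (T ∨ T))) ∧ x0), not yet normal

Working:
  start: ¬¬(x0 ∨ ¬F) ∨ (((x0 ∧ ¬x0) ∧ ((T ∧ x0) ∨ (T ∨ T))) ∧ x0)
  →1  (x0 ∨ ¬F) ∨ (((x0 ∧ ¬x0) ∧ ((T ∧ x0) ∨ (T ∨ T))) ∧ x0)
  →2  (x0 ∨ T) ∨ (((x0 ∧ ¬x0) ∧ ((T ∧ x0) ∨ (T ∨ T))) ∧ x0)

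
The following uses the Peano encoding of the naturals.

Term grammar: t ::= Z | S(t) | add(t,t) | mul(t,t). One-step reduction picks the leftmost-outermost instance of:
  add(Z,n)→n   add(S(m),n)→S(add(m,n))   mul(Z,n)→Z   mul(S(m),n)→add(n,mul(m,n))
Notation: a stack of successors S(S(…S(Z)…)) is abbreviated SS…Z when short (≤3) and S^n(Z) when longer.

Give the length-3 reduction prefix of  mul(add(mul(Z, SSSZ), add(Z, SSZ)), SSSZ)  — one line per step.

  start: mul(add(mul(Z, SSSZ), add(Z, SSZ)), SSSZ)
  →1  mul(add(Z, add(Z, SSZ)), SSSZ)
  →2  mul(add(Z, SSZ), SSSZ)
  →3  mul(SSZ, SSSZ)

Answer: after 3 steps: mul(SSZ, SSSZ)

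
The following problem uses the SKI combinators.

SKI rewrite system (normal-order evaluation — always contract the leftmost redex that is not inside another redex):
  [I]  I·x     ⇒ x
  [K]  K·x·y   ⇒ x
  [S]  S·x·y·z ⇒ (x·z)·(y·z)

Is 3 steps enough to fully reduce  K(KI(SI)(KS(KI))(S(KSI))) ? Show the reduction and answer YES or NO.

Answer: NO — after 3 steps the term is K(S(S(KSI))), not yet normal

Derivation:
  start: K(KI(SI)(KS(KI))(S(KSI)))
  [1] K(I(KS(KI))(S(KSI)))
  [2] K(KS(KI)(S(KSI)))
  [3] K(S(S(KSI)))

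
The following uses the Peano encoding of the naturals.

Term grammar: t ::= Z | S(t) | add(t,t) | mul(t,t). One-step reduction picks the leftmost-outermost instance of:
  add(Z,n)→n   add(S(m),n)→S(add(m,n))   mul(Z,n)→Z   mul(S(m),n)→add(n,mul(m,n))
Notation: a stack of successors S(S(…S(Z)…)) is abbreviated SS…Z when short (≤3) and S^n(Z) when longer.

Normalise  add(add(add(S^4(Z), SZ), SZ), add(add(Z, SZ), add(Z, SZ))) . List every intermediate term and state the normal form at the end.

Answer: normal form = S^8(Z)  (in 22 steps)

Reduction:
  start: add(add(add(S^4(Z), SZ), SZ), add(add(Z, SZ), add(Z, SZ)))
  step 1: add(add(S(add(SSSZ, SZ)), SZ), add(add(Z, SZ), add(Z, SZ)))
  step 2: add(S(add(add(SSSZ, SZ), SZ)), add(add(Z, SZ), add(Z, SZ)))
  step 3: S(add(add(add(SSSZ, SZ), SZ), add(add(Z, SZ), add(Z, SZ))))
  step 4: S(add(add(S(add(SSZ, SZ)), SZ), add(add(Z, SZ), add(Z, SZ))))
  step 5: S(add(S(add(add(SSZ, SZ), SZ)), add(add(Z, SZ), add(Z, SZ))))
  step 6: S(S(add(add(add(SSZ, SZ), SZ), add(add(Z, SZ), add(Z, SZ)))))
  step 7: S(S(add(add(S(add(SZ, SZ)), SZ), add(add(Z, SZ), add(Z, SZ)))))
  step 8: S(S(add(S(add(add(SZ, SZ), SZ)), add(add(Z, SZ), add(Z, SZ)))))
  step 9: S(S(S(add(add(add(SZ, SZ), SZ), add(add(Z, SZ), add(Z, SZ))))))
  step 10: S(S(S(add(add(S(add(Z, SZ)), SZ), add(add(Z, SZ), add(Z, SZ))))))
  step 11: S(S(S(add(S(add(add(Z, SZ), SZ)), add(add(Z, SZ), add(Z, SZ))))))
  step 12: S(S(S(S(add(add(add(Z, SZ), SZ), add(add(Z, SZ), add(Z, SZ)))))))
  step 13: S(S(S(S(add(add(SZ, SZ), add(add(Z, SZ), add(Z, SZ)))))))
  step 14: S(S(S(S(add(S(add(Z, SZ)), add(add(Z, SZ), add(Z, SZ)))))))
  step 15: S(S(S(S(S(add(add(Z, SZ), add(add(Z, SZ), add(Z, SZ))))))))
  step 16: S(S(S(S(S(add(SZ, add(add(Z, SZ), add(Z, SZ))))))))
  step 17: S(S(S(S(S(S(add(Z, add(add(Z, SZ), add(Z, SZ)))))))))
  step 18: S(S(S(S(S(S(add(add(Z, SZ), add(Z, SZ))))))))
  step 19: S(S(S(S(S(S(add(SZ, add(Z, SZ))))))))
  step 20: S(S(S(S(S(S(S(add(Z, add(Z, SZ)))))))))
  step 21: S(S(S(S(S(S(S(add(Z, SZ))))))))
  step 22: S^8(Z)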